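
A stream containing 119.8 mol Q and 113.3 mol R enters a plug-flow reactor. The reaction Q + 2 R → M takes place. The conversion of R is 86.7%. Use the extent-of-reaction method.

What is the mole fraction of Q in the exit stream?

0.524

R reacted = 0.867 × 113.3 = 98.23 mol; ν_R = −2, so ξ = 98.23/2 = 49.12 mol.
Outlet amounts (n = n₀ + ν ξ):
  Q: 119.8 − 1(49.12) = 70.68
  R: 113.3 − 2(49.12) = 15.07
  M: 0 + 1(49.12) = 49.12
Total out = 134.9 mol; y_Q = 70.68 / 134.9 = 0.5241.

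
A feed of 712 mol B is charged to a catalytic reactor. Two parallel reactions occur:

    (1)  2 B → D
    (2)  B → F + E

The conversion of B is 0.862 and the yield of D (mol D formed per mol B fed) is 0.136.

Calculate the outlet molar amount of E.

420 mol

Yield of D: 1ξ₁ / 712 = 0.136 → ξ₁ = 96.83 mol.
Conversion of B: 2ξ₁ + 1ξ₂ = 0.862 × 712 = 613.7 → ξ₂ = 420.1 mol.
Outlet amounts (n = n₀ + Σ ν·ξ):
  B: 712 − 2(96.83) − 1(420.1) = 98.26
  D: 0 + 1(96.83) = 96.83
  F: 0 + 1(420.1) = 420.1
  E: 0 + 1(420.1) = 420.1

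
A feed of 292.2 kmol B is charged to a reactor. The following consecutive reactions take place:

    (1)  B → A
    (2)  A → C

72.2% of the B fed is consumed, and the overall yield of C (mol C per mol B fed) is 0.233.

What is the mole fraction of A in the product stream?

0.489

Conversion of B: B consumed = 1ξ₁ = 0.722 × 292.2 → ξ₁ = 211 kmol.
Yield of C: 1ξ₂ / 292.2 = 0.233 → ξ₂ = 68.08 kmol.
Outlet amounts (n = n₀ + Σ ν·ξ):
  B: 292.2 − 1(211) = 81.23
  A: 0 + 1(211) − 1(68.08) = 142.9
  C: 0 + 1(68.08) = 68.08
Total out = 292.2 kmol; y_A = 142.9 / 292.2 = 0.489.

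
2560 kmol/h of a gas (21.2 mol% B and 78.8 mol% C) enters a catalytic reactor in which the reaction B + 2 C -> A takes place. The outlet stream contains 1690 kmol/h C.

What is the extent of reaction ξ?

ξ = 164 kmol/h

For C: n = n₀ − 2ξ → 1690 = 2017 − 2ξ, giving ξ = 163.6 kmol/h.
Outlet amounts (n = n₀ + ν ξ):
  B: 542.7 − 1(163.6) = 379.1
  C: 2017 − 2(163.6) = 1690
  A: 0 + 1(163.6) = 163.6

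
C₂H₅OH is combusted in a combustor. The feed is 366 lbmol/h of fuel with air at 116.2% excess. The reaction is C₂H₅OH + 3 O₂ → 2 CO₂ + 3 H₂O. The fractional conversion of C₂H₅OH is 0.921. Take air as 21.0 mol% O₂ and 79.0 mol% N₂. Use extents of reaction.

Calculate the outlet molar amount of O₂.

1360 lbmol/h

Stoichiometric O₂ = 3 × 366 = 1098 lbmol/h; O₂ fed = 1098 × 2.162 = 2374 lbmol/h.
N₂ fed = 2374 × 79/21 = 8930 lbmol/h.
Fuel reacted = 0.921 × 366 → ξ = 337.1 lbmol/h.
Outlet (n = n₀ + ν ξ):
  C₂H₅OH: 366 − 1(337.1) = 28.91
  O₂: 2374 − 3(337.1) = 1363
  N₂: 8930 (inert)
  CO₂: 0 + 2(337.1) = 674.2
  H₂O: 0 + 3(337.1) = 1011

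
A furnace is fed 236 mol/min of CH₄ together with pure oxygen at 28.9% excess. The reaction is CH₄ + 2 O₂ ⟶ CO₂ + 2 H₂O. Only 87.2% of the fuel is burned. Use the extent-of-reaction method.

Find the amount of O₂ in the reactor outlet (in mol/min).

197 mol/min

Stoichiometric O₂ = 2 × 236 = 472 mol/min; O₂ fed = 472 × 1.289 = 608.4 mol/min.
Fuel reacted = 0.872 × 236 → ξ = 205.8 mol/min.
Outlet (n = n₀ + ν ξ):
  CH₄: 236 − 1(205.8) = 30.21
  O₂: 608.4 − 2(205.8) = 196.8
  CO₂: 0 + 1(205.8) = 205.8
  H₂O: 0 + 2(205.8) = 411.6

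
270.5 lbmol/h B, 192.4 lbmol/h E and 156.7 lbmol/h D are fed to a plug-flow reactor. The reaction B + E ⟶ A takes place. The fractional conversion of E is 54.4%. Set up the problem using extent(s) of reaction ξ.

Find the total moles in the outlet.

515 lbmol/h

E reacted = 0.544 × 192.4 = 104.7 lbmol/h; ν_E = −1, so ξ = 104.7/1 = 104.7 lbmol/h.
Outlet amounts (n = n₀ + ν ξ):
  B: 270.5 − 1(104.7) = 165.8
  E: 192.4 − 1(104.7) = 87.73
  A: 0 + 1(104.7) = 104.7
  D: 156.7 (inert)
Total out = 165.8 + 87.73 + 104.7 + 156.7 = 514.9 lbmol/h.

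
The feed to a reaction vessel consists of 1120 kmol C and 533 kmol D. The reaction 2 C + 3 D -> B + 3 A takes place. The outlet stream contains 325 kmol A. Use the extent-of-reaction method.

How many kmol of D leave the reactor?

208 kmol

For A: n = n₀ + 3ξ → 325 = 0 + 3ξ, giving ξ = 108.3 kmol.
Outlet amounts (n = n₀ + ν ξ):
  C: 1120 − 2(108.3) = 903.3
  D: 533 − 3(108.3) = 208
  B: 0 + 1(108.3) = 108.3
  A: 0 + 3(108.3) = 325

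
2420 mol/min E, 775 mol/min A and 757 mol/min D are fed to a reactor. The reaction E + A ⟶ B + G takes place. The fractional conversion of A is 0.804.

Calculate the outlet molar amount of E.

A reacted = 0.804 × 775 = 623.1 mol/min; ν_A = −1, so ξ = 623.1/1 = 623.1 mol/min.
Outlet amounts (n = n₀ + ν ξ):
  E: 2420 − 1(623.1) = 1797
  A: 775 − 1(623.1) = 151.9
  B: 0 + 1(623.1) = 623.1
  G: 0 + 1(623.1) = 623.1
  D: 757 (inert)

1800 mol/min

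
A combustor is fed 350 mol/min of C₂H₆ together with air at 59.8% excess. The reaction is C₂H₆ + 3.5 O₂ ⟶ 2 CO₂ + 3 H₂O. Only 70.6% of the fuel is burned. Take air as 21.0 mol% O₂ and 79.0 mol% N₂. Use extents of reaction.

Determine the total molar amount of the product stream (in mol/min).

9800 mol/min

Stoichiometric O₂ = 3.5 × 350 = 1225 mol/min; O₂ fed = 1225 × 1.598 = 1958 mol/min.
N₂ fed = 1958 × 79/21 = 7364 mol/min.
Fuel reacted = 0.706 × 350 → ξ = 247.1 mol/min.
Outlet (n = n₀ + ν ξ):
  C₂H₆: 350 − 1(247.1) = 102.9
  O₂: 1958 − 3.5(247.1) = 1093
  N₂: 7364 (inert)
  CO₂: 0 + 2(247.1) = 494.2
  H₂O: 0 + 3(247.1) = 741.3
Total out = 102.9 + 1093 + 7364 + 494.2 + 741.3 = 9795 mol/min.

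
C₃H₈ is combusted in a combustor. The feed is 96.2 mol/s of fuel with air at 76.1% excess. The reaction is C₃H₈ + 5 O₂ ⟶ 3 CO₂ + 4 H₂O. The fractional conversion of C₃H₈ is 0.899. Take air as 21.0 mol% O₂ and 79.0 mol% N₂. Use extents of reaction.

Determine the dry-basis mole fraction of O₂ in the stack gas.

Stoichiometric O₂ = 5 × 96.2 = 481 mol/s; O₂ fed = 481 × 1.761 = 847 mol/s.
N₂ fed = 847 × 79/21 = 3186 mol/s.
Fuel reacted = 0.899 × 96.2 → ξ = 86.48 mol/s.
Outlet (n = n₀ + ν ξ):
  C₃H₈: 96.2 − 1(86.48) = 9.716
  O₂: 847 − 5(86.48) = 414.6
  N₂: 3186 (inert)
  CO₂: 0 + 3(86.48) = 259.5
  H₂O: 0 + 4(86.48) = 345.9
Dry total = 3870 mol/s; y_O₂ (dry) = 414.6 / 3870 = 0.1071.

0.107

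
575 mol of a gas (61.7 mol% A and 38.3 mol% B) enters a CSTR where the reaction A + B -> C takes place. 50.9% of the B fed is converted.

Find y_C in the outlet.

0.242

B reacted = 0.509 × 220.2 = 112.1 mol; ν_B = −1, so ξ = 112.1/1 = 112.1 mol.
Outlet amounts (n = n₀ + ν ξ):
  A: 354.8 − 1(112.1) = 242.7
  B: 220.2 − 1(112.1) = 108.1
  C: 0 + 1(112.1) = 112.1
Total out = 462.9 mol; y_C = 112.1 / 462.9 = 0.2422.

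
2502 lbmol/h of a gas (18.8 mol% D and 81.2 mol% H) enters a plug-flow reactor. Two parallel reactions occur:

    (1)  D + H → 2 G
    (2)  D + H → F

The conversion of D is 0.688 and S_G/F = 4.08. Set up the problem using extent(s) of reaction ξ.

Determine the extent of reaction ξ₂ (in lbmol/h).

Conversion of D: D consumed = 0.688 × 470.4 = 323.6 lbmol/h = 1ξ₁ + 1ξ₂.
Selectivity: 2ξ₁ / (1ξ₂) = 4.08 → ξ₁ = 2.04 ξ₂.
Substitute: (1·2.04 + 1) ξ₂ = 323.6 → ξ₂ = 106.5 lbmol/h, ξ₁ = 217.2 lbmol/h.
Outlet amounts (n = n₀ + Σ ν·ξ):
  D: 470.4 − 1(217.2) − 1(106.5) = 146.8
  H: 2032 − 1(217.2) − 1(106.5) = 1708
  G: 0 + 2(217.2) = 434.3
  F: 0 + 1(106.5) = 106.5

ξ₂ = 106 lbmol/h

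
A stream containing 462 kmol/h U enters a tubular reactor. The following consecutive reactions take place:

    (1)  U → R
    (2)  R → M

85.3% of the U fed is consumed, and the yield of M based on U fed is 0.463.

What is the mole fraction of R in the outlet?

Conversion of U: U consumed = 1ξ₁ = 0.853 × 462 → ξ₁ = 394.1 kmol/h.
Yield of M: 1ξ₂ / 462 = 0.463 → ξ₂ = 213.9 kmol/h.
Outlet amounts (n = n₀ + Σ ν·ξ):
  U: 462 − 1(394.1) = 67.91
  R: 0 + 1(394.1) − 1(213.9) = 180.2
  M: 0 + 1(213.9) = 213.9
Total out = 462 kmol/h; y_R = 180.2 / 462 = 0.39.

0.39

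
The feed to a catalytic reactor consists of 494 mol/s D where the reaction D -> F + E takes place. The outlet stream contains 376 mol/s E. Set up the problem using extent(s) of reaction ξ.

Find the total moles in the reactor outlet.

For E: n = n₀ + 1ξ → 376 = 0 + 1ξ, giving ξ = 376 mol/s.
Outlet amounts (n = n₀ + ν ξ):
  D: 494 − 1(376) = 118
  F: 0 + 1(376) = 376
  E: 0 + 1(376) = 376
Total out = 118 + 376 + 376 = 870 mol/s.

870 mol/s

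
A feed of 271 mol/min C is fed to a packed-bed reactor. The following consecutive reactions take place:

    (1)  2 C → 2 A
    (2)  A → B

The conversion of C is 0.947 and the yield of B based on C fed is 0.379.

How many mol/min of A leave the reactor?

Conversion of C: C consumed = 2ξ₁ = 0.947 × 271 → ξ₁ = 128.3 mol/min.
Yield of B: 1ξ₂ / 271 = 0.379 → ξ₂ = 102.7 mol/min.
Outlet amounts (n = n₀ + Σ ν·ξ):
  C: 271 − 2(128.3) = 14.36
  A: 0 + 2(128.3) − 1(102.7) = 153.9
  B: 0 + 1(102.7) = 102.7

154 mol/min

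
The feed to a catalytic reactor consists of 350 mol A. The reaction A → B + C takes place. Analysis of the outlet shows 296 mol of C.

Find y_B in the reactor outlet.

0.458

For C: n = n₀ + 1ξ → 296 = 0 + 1ξ, giving ξ = 296 mol.
Outlet amounts (n = n₀ + ν ξ):
  A: 350 − 1(296) = 54
  B: 0 + 1(296) = 296
  C: 0 + 1(296) = 296
Total out = 646 mol; y_B = 296 / 646 = 0.4582.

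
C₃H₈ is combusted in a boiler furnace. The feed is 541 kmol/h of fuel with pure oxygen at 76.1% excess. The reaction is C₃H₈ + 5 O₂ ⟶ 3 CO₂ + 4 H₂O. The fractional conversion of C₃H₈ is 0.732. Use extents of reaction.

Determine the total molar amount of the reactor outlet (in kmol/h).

5700 kmol/h

Stoichiometric O₂ = 5 × 541 = 2705 kmol/h; O₂ fed = 2705 × 1.761 = 4764 kmol/h.
Fuel reacted = 0.732 × 541 → ξ = 396 kmol/h.
Outlet (n = n₀ + ν ξ):
  C₃H₈: 541 − 1(396) = 145
  O₂: 4764 − 5(396) = 2783
  CO₂: 0 + 3(396) = 1188
  H₂O: 0 + 4(396) = 1584
Total out = 145 + 2783 + 1188 + 1584 = 5701 kmol/h.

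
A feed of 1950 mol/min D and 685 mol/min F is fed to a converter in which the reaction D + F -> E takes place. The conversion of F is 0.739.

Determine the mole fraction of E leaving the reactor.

F reacted = 0.739 × 685 = 506.2 mol/min; ν_F = −1, so ξ = 506.2/1 = 506.2 mol/min.
Outlet amounts (n = n₀ + ν ξ):
  D: 1950 − 1(506.2) = 1444
  F: 685 − 1(506.2) = 178.8
  E: 0 + 1(506.2) = 506.2
Total out = 2129 mol/min; y_E = 506.2 / 2129 = 0.2378.

0.238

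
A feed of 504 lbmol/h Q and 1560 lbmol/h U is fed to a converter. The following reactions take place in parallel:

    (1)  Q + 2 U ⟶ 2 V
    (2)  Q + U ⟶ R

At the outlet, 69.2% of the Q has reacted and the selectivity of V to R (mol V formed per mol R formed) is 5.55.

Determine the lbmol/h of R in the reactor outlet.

Conversion of Q: Q consumed = 0.692 × 504 = 348.8 lbmol/h = 1ξ₁ + 1ξ₂.
Selectivity: 2ξ₁ / (1ξ₂) = 5.55 → ξ₁ = 2.775 ξ₂.
Substitute: (1·2.775 + 1) ξ₂ = 348.8 → ξ₂ = 92.39 lbmol/h, ξ₁ = 256.4 lbmol/h.
Outlet amounts (n = n₀ + Σ ν·ξ):
  Q: 504 − 1(256.4) − 1(92.39) = 155.2
  U: 1560 − 2(256.4) − 1(92.39) = 954.9
  V: 0 + 2(256.4) = 512.8
  R: 0 + 1(92.39) = 92.39

92.4 lbmol/h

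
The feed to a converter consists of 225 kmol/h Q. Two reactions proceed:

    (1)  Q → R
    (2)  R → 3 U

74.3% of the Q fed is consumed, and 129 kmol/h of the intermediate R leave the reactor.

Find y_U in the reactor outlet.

0.38

Conversion of Q: Q consumed = 1ξ₁ = 0.743 × 225 → ξ₁ = 167.2 kmol/h.
R balance: n_R = 0 + 1ξ₁ − 1ξ₂ = 129 → ξ₂ = (1·167.2 − 129)/1 = 38.18 kmol/h.
Outlet amounts (n = n₀ + Σ ν·ξ):
  Q: 225 − 1(167.2) = 57.82
  R: 0 + 1(167.2) − 1(38.18) = 129
  U: 0 + 3(38.18) = 114.5
Total out = 301.4 kmol/h; y_U = 114.5 / 301.4 = 0.38.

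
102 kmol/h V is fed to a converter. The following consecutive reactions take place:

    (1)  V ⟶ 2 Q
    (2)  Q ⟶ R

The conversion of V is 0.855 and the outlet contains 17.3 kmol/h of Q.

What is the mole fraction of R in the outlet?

Conversion of V: V consumed = 1ξ₁ = 0.855 × 102 → ξ₁ = 87.21 kmol/h.
Q balance: n_Q = 0 + 2ξ₁ − 1ξ₂ = 17.3 → ξ₂ = (2·87.21 − 17.3)/1 = 157.1 kmol/h.
Outlet amounts (n = n₀ + Σ ν·ξ):
  V: 102 − 1(87.21) = 14.79
  Q: 0 + 2(87.21) − 1(157.1) = 17.3
  R: 0 + 1(157.1) = 157.1
Total out = 189.2 kmol/h; y_R = 157.1 / 189.2 = 0.8304.

0.83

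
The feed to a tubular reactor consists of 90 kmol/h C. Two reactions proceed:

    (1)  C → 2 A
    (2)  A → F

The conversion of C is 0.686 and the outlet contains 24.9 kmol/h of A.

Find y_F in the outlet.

Conversion of C: C consumed = 1ξ₁ = 0.686 × 90 → ξ₁ = 61.74 kmol/h.
A balance: n_A = 0 + 2ξ₁ − 1ξ₂ = 24.9 → ξ₂ = (2·61.74 − 24.9)/1 = 98.58 kmol/h.
Outlet amounts (n = n₀ + Σ ν·ξ):
  C: 90 − 1(61.74) = 28.26
  A: 0 + 2(61.74) − 1(98.58) = 24.9
  F: 0 + 1(98.58) = 98.58
Total out = 151.7 kmol/h; y_F = 98.58 / 151.7 = 0.6497.

0.65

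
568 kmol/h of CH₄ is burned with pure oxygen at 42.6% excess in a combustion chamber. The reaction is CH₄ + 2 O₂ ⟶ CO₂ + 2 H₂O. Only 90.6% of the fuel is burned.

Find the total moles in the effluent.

2190 kmol/h

Stoichiometric O₂ = 2 × 568 = 1136 kmol/h; O₂ fed = 1136 × 1.426 = 1620 kmol/h.
Fuel reacted = 0.906 × 568 → ξ = 514.6 kmol/h.
Outlet (n = n₀ + ν ξ):
  CH₄: 568 − 1(514.6) = 53.39
  O₂: 1620 − 2(514.6) = 590.7
  CO₂: 0 + 1(514.6) = 514.6
  H₂O: 0 + 2(514.6) = 1029
Total out = 53.39 + 590.7 + 514.6 + 1029 = 2188 kmol/h.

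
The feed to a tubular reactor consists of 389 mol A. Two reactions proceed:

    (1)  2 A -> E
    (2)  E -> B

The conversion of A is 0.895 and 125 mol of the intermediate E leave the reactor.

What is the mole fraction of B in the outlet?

0.228

Conversion of A: A consumed = 2ξ₁ = 0.895 × 389 → ξ₁ = 174.1 mol.
E balance: n_E = 0 + 1ξ₁ − 1ξ₂ = 125 → ξ₂ = (1·174.1 − 125)/1 = 49.08 mol.
Outlet amounts (n = n₀ + Σ ν·ξ):
  A: 389 − 2(174.1) = 40.84
  E: 0 + 1(174.1) − 1(49.08) = 125
  B: 0 + 1(49.08) = 49.08
Total out = 214.9 mol; y_B = 49.08 / 214.9 = 0.2283.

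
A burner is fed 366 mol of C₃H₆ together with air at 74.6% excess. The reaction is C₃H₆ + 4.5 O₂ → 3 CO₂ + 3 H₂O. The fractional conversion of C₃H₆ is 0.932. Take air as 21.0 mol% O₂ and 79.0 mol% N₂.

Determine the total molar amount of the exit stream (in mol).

Stoichiometric O₂ = 4.5 × 366 = 1647 mol; O₂ fed = 1647 × 1.746 = 2876 mol.
N₂ fed = 2876 × 79/21 = 10820 mol.
Fuel reacted = 0.932 × 366 → ξ = 341.1 mol.
Outlet (n = n₀ + ν ξ):
  C₃H₆: 366 − 1(341.1) = 24.89
  O₂: 2876 − 4.5(341.1) = 1341
  N₂: 10820 (inert)
  CO₂: 0 + 3(341.1) = 1023
  H₂O: 0 + 3(341.1) = 1023
Total out = 24.89 + 1341 + 10820 + 1023 + 1023 = 14230 mol.

14200 mol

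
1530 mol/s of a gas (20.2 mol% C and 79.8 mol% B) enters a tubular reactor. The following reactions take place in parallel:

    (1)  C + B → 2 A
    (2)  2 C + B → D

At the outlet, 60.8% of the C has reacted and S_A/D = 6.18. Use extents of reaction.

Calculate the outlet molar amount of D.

36.9 mol/s

Conversion of C: C consumed = 0.608 × 309.1 = 187.9 mol/s = 1ξ₁ + 2ξ₂.
Selectivity: 2ξ₁ / (1ξ₂) = 6.18 → ξ₁ = 3.09 ξ₂.
Substitute: (1·3.09 + 2) ξ₂ = 187.9 → ξ₂ = 36.92 mol/s, ξ₁ = 114.1 mol/s.
Outlet amounts (n = n₀ + Σ ν·ξ):
  C: 309.1 − 1(114.1) − 2(36.92) = 121.2
  B: 1221 − 1(114.1) − 1(36.92) = 1070
  A: 0 + 2(114.1) = 228.1
  D: 0 + 1(36.92) = 36.92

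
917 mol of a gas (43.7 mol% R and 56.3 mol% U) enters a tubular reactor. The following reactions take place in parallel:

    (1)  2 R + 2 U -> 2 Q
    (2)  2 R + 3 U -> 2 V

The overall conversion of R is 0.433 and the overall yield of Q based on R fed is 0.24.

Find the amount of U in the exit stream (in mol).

Yield of Q: 2ξ₁ / 400.7 = 0.24 → ξ₁ = 48.09 mol.
Conversion of R: 2ξ₁ + 2ξ₂ = 0.433 × 400.7 = 173.5 → ξ₂ = 38.67 mol.
Outlet amounts (n = n₀ + Σ ν·ξ):
  R: 400.7 − 2(48.09) − 2(38.67) = 227.2
  U: 516.3 − 2(48.09) − 3(38.67) = 304.1
  Q: 0 + 2(48.09) = 96.17
  V: 0 + 2(38.67) = 77.34

304 mol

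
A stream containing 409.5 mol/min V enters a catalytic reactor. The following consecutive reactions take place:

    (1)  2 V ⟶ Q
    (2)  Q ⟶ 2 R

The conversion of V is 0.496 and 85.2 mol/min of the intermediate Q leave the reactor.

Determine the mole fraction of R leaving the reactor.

0.101

Conversion of V: V consumed = 2ξ₁ = 0.496 × 409.5 → ξ₁ = 101.6 mol/min.
Q balance: n_Q = 0 + 1ξ₁ − 1ξ₂ = 85.2 → ξ₂ = (1·101.6 − 85.2)/1 = 16.36 mol/min.
Outlet amounts (n = n₀ + Σ ν·ξ):
  V: 409.5 − 2(101.6) = 206.4
  Q: 0 + 1(101.6) − 1(16.36) = 85.2
  R: 0 + 2(16.36) = 32.71
Total out = 324.3 mol/min; y_R = 32.71 / 324.3 = 0.1009.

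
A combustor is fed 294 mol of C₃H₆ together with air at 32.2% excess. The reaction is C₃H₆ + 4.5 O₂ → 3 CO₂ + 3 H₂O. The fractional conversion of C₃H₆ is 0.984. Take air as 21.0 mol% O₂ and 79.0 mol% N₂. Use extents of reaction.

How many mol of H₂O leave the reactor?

Stoichiometric O₂ = 4.5 × 294 = 1323 mol; O₂ fed = 1323 × 1.322 = 1749 mol.
N₂ fed = 1749 × 79/21 = 6580 mol.
Fuel reacted = 0.984 × 294 → ξ = 289.3 mol.
Outlet (n = n₀ + ν ξ):
  C₃H₆: 294 − 1(289.3) = 4.704
  O₂: 1749 − 4.5(289.3) = 447.2
  N₂: 6580 (inert)
  CO₂: 0 + 3(289.3) = 867.9
  H₂O: 0 + 3(289.3) = 867.9

868 mol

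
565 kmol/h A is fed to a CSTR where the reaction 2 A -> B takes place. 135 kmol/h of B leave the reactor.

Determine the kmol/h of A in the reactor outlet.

For B: n = n₀ + 1ξ → 135 = 0 + 1ξ, giving ξ = 135 kmol/h.
Outlet amounts (n = n₀ + ν ξ):
  A: 565 − 2(135) = 295
  B: 0 + 1(135) = 135

295 kmol/h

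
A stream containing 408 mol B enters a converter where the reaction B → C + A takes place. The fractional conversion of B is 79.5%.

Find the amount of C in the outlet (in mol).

324 mol

B reacted = 0.795 × 408 = 324.4 mol; ν_B = −1, so ξ = 324.4/1 = 324.4 mol.
Outlet amounts (n = n₀ + ν ξ):
  B: 408 − 1(324.4) = 83.64
  C: 0 + 1(324.4) = 324.4
  A: 0 + 1(324.4) = 324.4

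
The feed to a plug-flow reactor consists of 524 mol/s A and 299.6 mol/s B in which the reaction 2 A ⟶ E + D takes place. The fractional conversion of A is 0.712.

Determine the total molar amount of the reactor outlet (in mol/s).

824 mol/s

A reacted = 0.712 × 524 = 373.1 mol/s; ν_A = −2, so ξ = 373.1/2 = 186.5 mol/s.
Outlet amounts (n = n₀ + ν ξ):
  A: 524 − 2(186.5) = 150.9
  E: 0 + 1(186.5) = 186.5
  D: 0 + 1(186.5) = 186.5
  B: 299.6 (inert)
Total out = 150.9 + 186.5 + 186.5 + 299.6 = 823.6 mol/s.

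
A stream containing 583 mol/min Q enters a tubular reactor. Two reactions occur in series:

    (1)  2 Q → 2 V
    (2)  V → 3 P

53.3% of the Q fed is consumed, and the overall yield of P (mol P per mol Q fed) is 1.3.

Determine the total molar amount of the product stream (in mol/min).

1090 mol/min

Conversion of Q: Q consumed = 2ξ₁ = 0.533 × 583 → ξ₁ = 155.4 mol/min.
Yield of P: 3ξ₂ / 583 = 1.3 → ξ₂ = 252.6 mol/min.
Outlet amounts (n = n₀ + Σ ν·ξ):
  Q: 583 − 2(155.4) = 272.3
  V: 0 + 2(155.4) − 1(252.6) = 58.11
  P: 0 + 3(252.6) = 757.9
Total out = 272.3 + 58.11 + 757.9 = 1088 mol/min.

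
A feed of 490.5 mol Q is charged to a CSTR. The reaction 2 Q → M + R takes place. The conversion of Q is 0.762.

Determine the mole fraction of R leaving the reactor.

Q reacted = 0.762 × 490.5 = 373.8 mol; ν_Q = −2, so ξ = 373.8/2 = 186.9 mol.
Outlet amounts (n = n₀ + ν ξ):
  Q: 490.5 − 2(186.9) = 116.7
  M: 0 + 1(186.9) = 186.9
  R: 0 + 1(186.9) = 186.9
Total out = 490.5 mol; y_R = 186.9 / 490.5 = 0.381.

0.381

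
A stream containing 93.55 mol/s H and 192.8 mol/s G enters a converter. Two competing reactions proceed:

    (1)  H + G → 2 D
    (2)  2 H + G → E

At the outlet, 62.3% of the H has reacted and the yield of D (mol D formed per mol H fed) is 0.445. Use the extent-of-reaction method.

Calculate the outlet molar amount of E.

18.7 mol/s

Yield of D: 2ξ₁ / 93.55 = 0.445 → ξ₁ = 20.81 mol/s.
Conversion of H: 1ξ₁ + 2ξ₂ = 0.623 × 93.55 = 58.28 → ξ₂ = 18.73 mol/s.
Outlet amounts (n = n₀ + Σ ν·ξ):
  H: 93.55 − 1(20.81) − 2(18.73) = 35.27
  G: 192.8 − 1(20.81) − 1(18.73) = 153.3
  D: 0 + 2(20.81) = 41.63
  E: 0 + 1(18.73) = 18.73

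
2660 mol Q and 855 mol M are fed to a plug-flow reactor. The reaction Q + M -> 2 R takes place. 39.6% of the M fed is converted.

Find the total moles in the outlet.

3520 mol

M reacted = 0.396 × 855 = 338.6 mol; ν_M = −1, so ξ = 338.6/1 = 338.6 mol.
Outlet amounts (n = n₀ + ν ξ):
  Q: 2660 − 1(338.6) = 2321
  M: 855 − 1(338.6) = 516.4
  R: 0 + 2(338.6) = 677.2
Total out = 2321 + 516.4 + 677.2 = 3515 mol.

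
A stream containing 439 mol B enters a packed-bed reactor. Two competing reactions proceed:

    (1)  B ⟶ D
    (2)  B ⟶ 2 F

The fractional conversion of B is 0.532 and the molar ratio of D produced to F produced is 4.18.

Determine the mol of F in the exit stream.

Conversion of B: B consumed = 0.532 × 439 = 233.5 mol = 1ξ₁ + 1ξ₂.
Selectivity: 1ξ₁ / (2ξ₂) = 4.18 → ξ₁ = 8.36 ξ₂.
Substitute: (1·8.36 + 1) ξ₂ = 233.5 → ξ₂ = 24.95 mol, ξ₁ = 208.6 mol.
Outlet amounts (n = n₀ + Σ ν·ξ):
  B: 439 − 1(208.6) − 1(24.95) = 205.5
  D: 0 + 1(208.6) = 208.6
  F: 0 + 2(24.95) = 49.9

49.9 mol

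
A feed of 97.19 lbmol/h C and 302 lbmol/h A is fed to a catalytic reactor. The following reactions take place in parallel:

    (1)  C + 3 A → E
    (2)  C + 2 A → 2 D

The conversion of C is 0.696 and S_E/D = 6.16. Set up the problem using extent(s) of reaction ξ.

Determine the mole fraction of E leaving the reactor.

0.303

Conversion of C: C consumed = 0.696 × 97.19 = 67.64 lbmol/h = 1ξ₁ + 1ξ₂.
Selectivity: 1ξ₁ / (2ξ₂) = 6.16 → ξ₁ = 12.32 ξ₂.
Substitute: (1·12.32 + 1) ξ₂ = 67.64 → ξ₂ = 5.078 lbmol/h, ξ₁ = 62.57 lbmol/h.
Outlet amounts (n = n₀ + Σ ν·ξ):
  C: 97.19 − 1(62.57) − 1(5.078) = 29.55
  A: 302 − 3(62.57) − 2(5.078) = 104.1
  E: 0 + 1(62.57) = 62.57
  D: 0 + 2(5.078) = 10.16
Total out = 206.4 lbmol/h; y_E = 62.57 / 206.4 = 0.3031.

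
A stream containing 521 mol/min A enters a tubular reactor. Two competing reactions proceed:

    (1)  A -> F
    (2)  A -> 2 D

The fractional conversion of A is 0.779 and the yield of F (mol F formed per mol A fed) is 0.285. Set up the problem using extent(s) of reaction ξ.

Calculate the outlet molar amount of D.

515 mol/min

Yield of F: 1ξ₁ / 521 = 0.285 → ξ₁ = 148.5 mol/min.
Conversion of A: 1ξ₁ + 1ξ₂ = 0.779 × 521 = 405.9 → ξ₂ = 257.4 mol/min.
Outlet amounts (n = n₀ + Σ ν·ξ):
  A: 521 − 1(148.5) − 1(257.4) = 115.1
  F: 0 + 1(148.5) = 148.5
  D: 0 + 2(257.4) = 514.7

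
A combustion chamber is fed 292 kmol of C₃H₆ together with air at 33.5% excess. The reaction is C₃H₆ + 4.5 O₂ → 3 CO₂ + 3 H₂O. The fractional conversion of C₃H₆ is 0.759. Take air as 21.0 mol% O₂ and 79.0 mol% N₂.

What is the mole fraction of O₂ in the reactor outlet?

0.0864

Stoichiometric O₂ = 4.5 × 292 = 1314 kmol; O₂ fed = 1314 × 1.335 = 1754 kmol.
N₂ fed = 1754 × 79/21 = 6599 kmol.
Fuel reacted = 0.759 × 292 → ξ = 221.6 kmol.
Outlet (n = n₀ + ν ξ):
  C₃H₆: 292 − 1(221.6) = 70.37
  O₂: 1754 − 4.5(221.6) = 756.9
  N₂: 6599 (inert)
  CO₂: 0 + 3(221.6) = 664.9
  H₂O: 0 + 3(221.6) = 664.9
Total out = 8756 kmol; y_O₂ = 756.9 / 8756 = 0.08644.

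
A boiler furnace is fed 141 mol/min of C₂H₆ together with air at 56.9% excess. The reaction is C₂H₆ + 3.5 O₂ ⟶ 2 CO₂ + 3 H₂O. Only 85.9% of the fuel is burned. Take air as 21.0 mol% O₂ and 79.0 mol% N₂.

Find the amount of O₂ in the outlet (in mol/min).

Stoichiometric O₂ = 3.5 × 141 = 493.5 mol/min; O₂ fed = 493.5 × 1.569 = 774.3 mol/min.
N₂ fed = 774.3 × 79/21 = 2913 mol/min.
Fuel reacted = 0.859 × 141 → ξ = 121.1 mol/min.
Outlet (n = n₀ + ν ξ):
  C₂H₆: 141 − 1(121.1) = 19.88
  O₂: 774.3 − 3.5(121.1) = 350.4
  N₂: 2913 (inert)
  CO₂: 0 + 2(121.1) = 242.2
  H₂O: 0 + 3(121.1) = 363.4

350 mol/min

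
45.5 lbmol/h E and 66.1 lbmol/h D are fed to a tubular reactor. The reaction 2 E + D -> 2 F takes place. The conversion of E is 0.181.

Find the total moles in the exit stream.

E reacted = 0.181 × 45.5 = 8.236 lbmol/h; ν_E = −2, so ξ = 8.236/2 = 4.118 lbmol/h.
Outlet amounts (n = n₀ + ν ξ):
  E: 45.5 − 2(4.118) = 37.26
  D: 66.1 − 1(4.118) = 61.98
  F: 0 + 2(4.118) = 8.236
Total out = 37.26 + 61.98 + 8.236 = 107.5 lbmol/h.

107 lbmol/h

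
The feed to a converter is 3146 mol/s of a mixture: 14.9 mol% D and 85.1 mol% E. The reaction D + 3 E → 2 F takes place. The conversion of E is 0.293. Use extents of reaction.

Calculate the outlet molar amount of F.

523 mol/s

E reacted = 0.293 × 2677 = 784.4 mol/s; ν_E = −3, so ξ = 784.4/3 = 261.5 mol/s.
Outlet amounts (n = n₀ + ν ξ):
  D: 468.8 − 1(261.5) = 207.3
  E: 2677 − 3(261.5) = 1893
  F: 0 + 2(261.5) = 523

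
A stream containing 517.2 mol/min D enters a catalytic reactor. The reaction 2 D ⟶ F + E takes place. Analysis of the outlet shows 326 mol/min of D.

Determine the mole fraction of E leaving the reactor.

0.185

For D: n = n₀ − 2ξ → 326 = 517.2 − 2ξ, giving ξ = 95.6 mol/min.
Outlet amounts (n = n₀ + ν ξ):
  D: 517.2 − 2(95.6) = 326
  F: 0 + 1(95.6) = 95.6
  E: 0 + 1(95.6) = 95.6
Total out = 517.2 mol/min; y_E = 95.6 / 517.2 = 0.1848.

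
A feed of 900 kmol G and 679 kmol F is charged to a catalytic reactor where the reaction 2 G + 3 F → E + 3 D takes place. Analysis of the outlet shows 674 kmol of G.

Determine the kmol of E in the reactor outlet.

113 kmol

For G: n = n₀ − 2ξ → 674 = 900 − 2ξ, giving ξ = 113 kmol.
Outlet amounts (n = n₀ + ν ξ):
  G: 900 − 2(113) = 674
  F: 679 − 3(113) = 340
  E: 0 + 1(113) = 113
  D: 0 + 3(113) = 339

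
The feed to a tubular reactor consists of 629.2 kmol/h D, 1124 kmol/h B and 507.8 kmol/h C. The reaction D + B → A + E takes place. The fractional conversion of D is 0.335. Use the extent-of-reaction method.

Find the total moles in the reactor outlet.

2260 kmol/h

D reacted = 0.335 × 629.2 = 210.8 kmol/h; ν_D = −1, so ξ = 210.8/1 = 210.8 kmol/h.
Outlet amounts (n = n₀ + ν ξ):
  D: 629.2 − 1(210.8) = 418.4
  B: 1124 − 1(210.8) = 913.2
  A: 0 + 1(210.8) = 210.8
  E: 0 + 1(210.8) = 210.8
  C: 507.8 (inert)
Total out = 418.4 + 913.2 + 210.8 + 210.8 + 507.8 = 2261 kmol/h.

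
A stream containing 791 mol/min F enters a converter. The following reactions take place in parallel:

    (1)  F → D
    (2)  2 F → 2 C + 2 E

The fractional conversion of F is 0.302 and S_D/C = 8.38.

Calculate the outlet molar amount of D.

213 mol/min

Conversion of F: F consumed = 0.302 × 791 = 238.9 mol/min = 1ξ₁ + 2ξ₂.
Selectivity: 1ξ₁ / (2ξ₂) = 8.38 → ξ₁ = 16.76 ξ₂.
Substitute: (1·16.76 + 2) ξ₂ = 238.9 → ξ₂ = 12.73 mol/min, ξ₁ = 213.4 mol/min.
Outlet amounts (n = n₀ + Σ ν·ξ):
  F: 791 − 1(213.4) − 2(12.73) = 552.1
  D: 0 + 1(213.4) = 213.4
  C: 0 + 2(12.73) = 25.47
  E: 0 + 2(12.73) = 25.47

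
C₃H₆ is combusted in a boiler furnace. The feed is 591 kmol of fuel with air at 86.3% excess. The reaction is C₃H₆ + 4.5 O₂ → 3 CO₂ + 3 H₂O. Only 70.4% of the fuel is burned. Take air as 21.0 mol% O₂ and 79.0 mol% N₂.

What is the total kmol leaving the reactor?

Stoichiometric O₂ = 4.5 × 591 = 2660 kmol; O₂ fed = 2660 × 1.863 = 4955 kmol.
N₂ fed = 4955 × 79/21 = 18640 kmol.
Fuel reacted = 0.704 × 591 → ξ = 416.1 kmol.
Outlet (n = n₀ + ν ξ):
  C₃H₆: 591 − 1(416.1) = 174.9
  O₂: 4955 − 4.5(416.1) = 3082
  N₂: 18640 (inert)
  CO₂: 0 + 3(416.1) = 1248
  H₂O: 0 + 3(416.1) = 1248
Total out = 174.9 + 3082 + 18640 + 1248 + 1248 = 24390 kmol.

24400 kmol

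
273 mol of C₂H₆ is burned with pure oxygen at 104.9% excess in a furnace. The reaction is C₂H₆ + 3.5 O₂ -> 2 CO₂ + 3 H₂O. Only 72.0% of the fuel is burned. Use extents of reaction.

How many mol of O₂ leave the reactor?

1270 mol

Stoichiometric O₂ = 3.5 × 273 = 955.5 mol; O₂ fed = 955.5 × 2.049 = 1958 mol.
Fuel reacted = 0.72 × 273 → ξ = 196.6 mol.
Outlet (n = n₀ + ν ξ):
  C₂H₆: 273 − 1(196.6) = 76.44
  O₂: 1958 − 3.5(196.6) = 1270
  CO₂: 0 + 2(196.6) = 393.1
  H₂O: 0 + 3(196.6) = 589.7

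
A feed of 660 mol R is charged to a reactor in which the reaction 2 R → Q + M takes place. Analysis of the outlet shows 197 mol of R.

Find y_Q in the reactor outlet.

For R: n = n₀ − 2ξ → 197 = 660 − 2ξ, giving ξ = 231.5 mol.
Outlet amounts (n = n₀ + ν ξ):
  R: 660 − 2(231.5) = 197
  Q: 0 + 1(231.5) = 231.5
  M: 0 + 1(231.5) = 231.5
Total out = 660 mol; y_Q = 231.5 / 660 = 0.3508.

0.351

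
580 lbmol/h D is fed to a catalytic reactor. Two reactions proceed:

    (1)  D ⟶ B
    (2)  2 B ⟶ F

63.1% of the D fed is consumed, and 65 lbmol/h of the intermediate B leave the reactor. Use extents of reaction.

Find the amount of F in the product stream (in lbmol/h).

150 lbmol/h

Conversion of D: D consumed = 1ξ₁ = 0.631 × 580 → ξ₁ = 366 lbmol/h.
B balance: n_B = 0 + 1ξ₁ − 2ξ₂ = 65 → ξ₂ = (1·366 − 65)/2 = 150.5 lbmol/h.
Outlet amounts (n = n₀ + Σ ν·ξ):
  D: 580 − 1(366) = 214
  B: 0 + 1(366) − 2(150.5) = 65
  F: 0 + 1(150.5) = 150.5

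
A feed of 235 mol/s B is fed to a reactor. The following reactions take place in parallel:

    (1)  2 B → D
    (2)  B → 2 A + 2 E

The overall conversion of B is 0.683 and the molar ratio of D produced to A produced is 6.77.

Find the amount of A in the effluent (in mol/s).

Conversion of B: B consumed = 0.683 × 235 = 160.5 mol/s = 2ξ₁ + 1ξ₂.
Selectivity: 1ξ₁ / (2ξ₂) = 6.77 → ξ₁ = 13.54 ξ₂.
Substitute: (2·13.54 + 1) ξ₂ = 160.5 → ξ₂ = 5.716 mol/s, ξ₁ = 77.39 mol/s.
Outlet amounts (n = n₀ + Σ ν·ξ):
  B: 235 − 2(77.39) − 1(5.716) = 74.49
  D: 0 + 1(77.39) = 77.39
  A: 0 + 2(5.716) = 11.43
  E: 0 + 2(5.716) = 11.43

11.4 mol/s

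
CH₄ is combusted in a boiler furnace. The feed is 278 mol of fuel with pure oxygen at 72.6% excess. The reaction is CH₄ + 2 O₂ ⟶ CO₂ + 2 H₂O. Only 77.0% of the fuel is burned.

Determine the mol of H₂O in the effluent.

Stoichiometric O₂ = 2 × 278 = 556 mol; O₂ fed = 556 × 1.726 = 959.7 mol.
Fuel reacted = 0.77 × 278 → ξ = 214.1 mol.
Outlet (n = n₀ + ν ξ):
  CH₄: 278 − 1(214.1) = 63.94
  O₂: 959.7 − 2(214.1) = 531.5
  CO₂: 0 + 1(214.1) = 214.1
  H₂O: 0 + 2(214.1) = 428.1

428 mol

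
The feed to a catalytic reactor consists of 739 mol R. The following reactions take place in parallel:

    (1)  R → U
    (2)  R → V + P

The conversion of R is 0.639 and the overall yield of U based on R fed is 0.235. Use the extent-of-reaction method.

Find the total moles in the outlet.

1040 mol

Yield of U: 1ξ₁ / 739 = 0.235 → ξ₁ = 173.7 mol.
Conversion of R: 1ξ₁ + 1ξ₂ = 0.639 × 739 = 472.2 → ξ₂ = 298.6 mol.
Outlet amounts (n = n₀ + Σ ν·ξ):
  R: 739 − 1(173.7) − 1(298.6) = 266.8
  U: 0 + 1(173.7) = 173.7
  V: 0 + 1(298.6) = 298.6
  P: 0 + 1(298.6) = 298.6
Total out = 266.8 + 173.7 + 298.6 + 298.6 = 1038 mol.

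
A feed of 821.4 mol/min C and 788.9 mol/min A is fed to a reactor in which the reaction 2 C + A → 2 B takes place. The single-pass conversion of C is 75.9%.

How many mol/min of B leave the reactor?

623 mol/min

C reacted = 0.759 × 821.4 = 623.4 mol/min; ν_C = −2, so ξ = 623.4/2 = 311.7 mol/min.
Outlet amounts (n = n₀ + ν ξ):
  C: 821.4 − 2(311.7) = 198
  A: 788.9 − 1(311.7) = 477.2
  B: 0 + 2(311.7) = 623.4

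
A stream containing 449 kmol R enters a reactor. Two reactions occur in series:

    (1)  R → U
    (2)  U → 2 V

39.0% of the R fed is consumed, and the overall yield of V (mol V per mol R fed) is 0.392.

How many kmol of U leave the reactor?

87.1 kmol

Conversion of R: R consumed = 1ξ₁ = 0.39 × 449 → ξ₁ = 175.1 kmol.
Yield of V: 2ξ₂ / 449 = 0.392 → ξ₂ = 88 kmol.
Outlet amounts (n = n₀ + Σ ν·ξ):
  R: 449 − 1(175.1) = 273.9
  U: 0 + 1(175.1) − 1(88) = 87.11
  V: 0 + 2(88) = 176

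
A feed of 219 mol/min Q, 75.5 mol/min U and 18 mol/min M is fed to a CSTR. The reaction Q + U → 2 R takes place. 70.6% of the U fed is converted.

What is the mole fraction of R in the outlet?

U reacted = 0.706 × 75.5 = 53.3 mol/min; ν_U = −1, so ξ = 53.3/1 = 53.3 mol/min.
Outlet amounts (n = n₀ + ν ξ):
  Q: 219 − 1(53.3) = 165.7
  U: 75.5 − 1(53.3) = 22.2
  R: 0 + 2(53.3) = 106.6
  M: 18 (inert)
Total out = 312.5 mol/min; y_R = 106.6 / 312.5 = 0.3411.

0.341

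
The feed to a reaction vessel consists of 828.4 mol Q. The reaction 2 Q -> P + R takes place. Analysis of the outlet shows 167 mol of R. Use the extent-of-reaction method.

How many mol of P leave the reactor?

For R: n = n₀ + 1ξ → 167 = 0 + 1ξ, giving ξ = 167 mol.
Outlet amounts (n = n₀ + ν ξ):
  Q: 828.4 − 2(167) = 494.4
  P: 0 + 1(167) = 167
  R: 0 + 1(167) = 167

167 mol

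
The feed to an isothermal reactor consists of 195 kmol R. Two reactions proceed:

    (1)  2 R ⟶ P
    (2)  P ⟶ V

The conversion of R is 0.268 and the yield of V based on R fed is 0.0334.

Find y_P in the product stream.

Conversion of R: R consumed = 2ξ₁ = 0.268 × 195 → ξ₁ = 26.13 kmol.
Yield of V: 1ξ₂ / 195 = 0.0334 → ξ₂ = 6.513 kmol.
Outlet amounts (n = n₀ + Σ ν·ξ):
  R: 195 − 2(26.13) = 142.7
  P: 0 + 1(26.13) − 1(6.513) = 19.62
  V: 0 + 1(6.513) = 6.513
Total out = 168.9 kmol; y_P = 19.62 / 168.9 = 0.1162.

0.116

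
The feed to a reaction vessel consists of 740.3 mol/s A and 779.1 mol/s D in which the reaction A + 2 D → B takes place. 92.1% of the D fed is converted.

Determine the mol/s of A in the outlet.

D reacted = 0.921 × 779.1 = 717.6 mol/s; ν_D = −2, so ξ = 717.6/2 = 358.8 mol/s.
Outlet amounts (n = n₀ + ν ξ):
  A: 740.3 − 1(358.8) = 381.5
  D: 779.1 − 2(358.8) = 61.55
  B: 0 + 1(358.8) = 358.8

382 mol/s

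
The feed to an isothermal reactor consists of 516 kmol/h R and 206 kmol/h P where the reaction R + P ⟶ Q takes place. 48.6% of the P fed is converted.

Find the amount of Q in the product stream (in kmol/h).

100 kmol/h

P reacted = 0.486 × 206 = 100.1 kmol/h; ν_P = −1, so ξ = 100.1/1 = 100.1 kmol/h.
Outlet amounts (n = n₀ + ν ξ):
  R: 516 − 1(100.1) = 415.9
  P: 206 − 1(100.1) = 105.9
  Q: 0 + 1(100.1) = 100.1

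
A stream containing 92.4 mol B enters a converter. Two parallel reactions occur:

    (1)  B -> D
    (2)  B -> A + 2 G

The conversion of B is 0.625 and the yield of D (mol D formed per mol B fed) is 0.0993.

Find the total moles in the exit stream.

Yield of D: 1ξ₁ / 92.4 = 0.0993 → ξ₁ = 9.175 mol.
Conversion of B: 1ξ₁ + 1ξ₂ = 0.625 × 92.4 = 57.75 → ξ₂ = 48.57 mol.
Outlet amounts (n = n₀ + Σ ν·ξ):
  B: 92.4 − 1(9.175) − 1(48.57) = 34.65
  D: 0 + 1(9.175) = 9.175
  A: 0 + 1(48.57) = 48.57
  G: 0 + 2(48.57) = 97.15
Total out = 34.65 + 9.175 + 48.57 + 97.15 = 189.5 mol.

190 mol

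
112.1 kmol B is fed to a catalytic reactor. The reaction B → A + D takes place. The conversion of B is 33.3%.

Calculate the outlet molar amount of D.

B reacted = 0.333 × 112.1 = 37.33 kmol; ν_B = −1, so ξ = 37.33/1 = 37.33 kmol.
Outlet amounts (n = n₀ + ν ξ):
  B: 112.1 − 1(37.33) = 74.77
  A: 0 + 1(37.33) = 37.33
  D: 0 + 1(37.33) = 37.33

37.3 kmol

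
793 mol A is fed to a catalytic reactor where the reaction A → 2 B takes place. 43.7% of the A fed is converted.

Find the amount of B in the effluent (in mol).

A reacted = 0.437 × 793 = 346.5 mol; ν_A = −1, so ξ = 346.5/1 = 346.5 mol.
Outlet amounts (n = n₀ + ν ξ):
  A: 793 − 1(346.5) = 446.5
  B: 0 + 2(346.5) = 693.1

693 mol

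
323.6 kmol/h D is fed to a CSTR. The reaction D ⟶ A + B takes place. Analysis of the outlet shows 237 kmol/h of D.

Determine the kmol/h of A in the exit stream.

For D: n = n₀ − 1ξ → 237 = 323.6 − 1ξ, giving ξ = 86.6 kmol/h.
Outlet amounts (n = n₀ + ν ξ):
  D: 323.6 − 1(86.6) = 237
  A: 0 + 1(86.6) = 86.6
  B: 0 + 1(86.6) = 86.6

86.6 kmol/h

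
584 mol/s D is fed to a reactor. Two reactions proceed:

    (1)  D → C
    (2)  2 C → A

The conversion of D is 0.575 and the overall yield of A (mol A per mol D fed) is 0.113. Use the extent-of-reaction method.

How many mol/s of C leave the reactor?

Conversion of D: D consumed = 1ξ₁ = 0.575 × 584 → ξ₁ = 335.8 mol/s.
Yield of A: 1ξ₂ / 584 = 0.113 → ξ₂ = 65.99 mol/s.
Outlet amounts (n = n₀ + Σ ν·ξ):
  D: 584 − 1(335.8) = 248.2
  C: 0 + 1(335.8) − 2(65.99) = 203.8
  A: 0 + 1(65.99) = 65.99

204 mol/s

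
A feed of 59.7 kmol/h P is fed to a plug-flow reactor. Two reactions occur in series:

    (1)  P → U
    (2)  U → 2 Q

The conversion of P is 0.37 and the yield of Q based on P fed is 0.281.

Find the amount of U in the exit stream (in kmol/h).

Conversion of P: P consumed = 1ξ₁ = 0.37 × 59.7 → ξ₁ = 22.09 kmol/h.
Yield of Q: 2ξ₂ / 59.7 = 0.281 → ξ₂ = 8.388 kmol/h.
Outlet amounts (n = n₀ + Σ ν·ξ):
  P: 59.7 − 1(22.09) = 37.61
  U: 0 + 1(22.09) − 1(8.388) = 13.7
  Q: 0 + 2(8.388) = 16.78

13.7 kmol/h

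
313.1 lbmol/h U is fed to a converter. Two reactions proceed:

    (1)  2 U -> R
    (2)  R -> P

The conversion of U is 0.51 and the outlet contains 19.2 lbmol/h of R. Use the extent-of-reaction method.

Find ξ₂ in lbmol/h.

ξ₂ = 60.6 lbmol/h

Conversion of U: U consumed = 2ξ₁ = 0.51 × 313.1 → ξ₁ = 79.84 lbmol/h.
R balance: n_R = 0 + 1ξ₁ − 1ξ₂ = 19.2 → ξ₂ = (1·79.84 − 19.2)/1 = 60.64 lbmol/h.
Outlet amounts (n = n₀ + Σ ν·ξ):
  U: 313.1 − 2(79.84) = 153.4
  R: 0 + 1(79.84) − 1(60.64) = 19.2
  P: 0 + 1(60.64) = 60.64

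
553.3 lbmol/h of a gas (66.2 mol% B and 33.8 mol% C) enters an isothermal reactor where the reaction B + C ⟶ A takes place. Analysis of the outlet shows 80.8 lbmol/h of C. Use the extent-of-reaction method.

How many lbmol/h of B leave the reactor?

260 lbmol/h

For C: n = n₀ − 1ξ → 80.8 = 187 − 1ξ, giving ξ = 106.2 lbmol/h.
Outlet amounts (n = n₀ + ν ξ):
  B: 366.3 − 1(106.2) = 260.1
  C: 187 − 1(106.2) = 80.8
  A: 0 + 1(106.2) = 106.2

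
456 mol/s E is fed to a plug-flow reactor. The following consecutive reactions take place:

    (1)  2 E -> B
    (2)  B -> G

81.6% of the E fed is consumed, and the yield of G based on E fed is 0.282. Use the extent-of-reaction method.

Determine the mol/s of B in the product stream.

57.5 mol/s

Conversion of E: E consumed = 2ξ₁ = 0.816 × 456 → ξ₁ = 186 mol/s.
Yield of G: 1ξ₂ / 456 = 0.282 → ξ₂ = 128.6 mol/s.
Outlet amounts (n = n₀ + Σ ν·ξ):
  E: 456 − 2(186) = 83.9
  B: 0 + 1(186) − 1(128.6) = 57.46
  G: 0 + 1(128.6) = 128.6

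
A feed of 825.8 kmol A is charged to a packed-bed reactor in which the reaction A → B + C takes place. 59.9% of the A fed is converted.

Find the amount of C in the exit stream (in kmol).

495 kmol

A reacted = 0.599 × 825.8 = 494.7 kmol; ν_A = −1, so ξ = 494.7/1 = 494.7 kmol.
Outlet amounts (n = n₀ + ν ξ):
  A: 825.8 − 1(494.7) = 331.1
  B: 0 + 1(494.7) = 494.7
  C: 0 + 1(494.7) = 494.7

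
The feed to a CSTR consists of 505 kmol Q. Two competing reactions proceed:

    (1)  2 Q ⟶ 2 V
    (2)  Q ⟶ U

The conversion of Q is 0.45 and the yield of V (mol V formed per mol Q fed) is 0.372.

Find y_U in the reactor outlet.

0.078

Yield of V: 2ξ₁ / 505 = 0.372 → ξ₁ = 93.93 kmol.
Conversion of Q: 2ξ₁ + 1ξ₂ = 0.45 × 505 = 227.2 → ξ₂ = 39.39 kmol.
Outlet amounts (n = n₀ + Σ ν·ξ):
  Q: 505 − 2(93.93) − 1(39.39) = 277.8
  V: 0 + 2(93.93) = 187.9
  U: 0 + 1(39.39) = 39.39
Total out = 505 kmol; y_U = 39.39 / 505 = 0.078.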